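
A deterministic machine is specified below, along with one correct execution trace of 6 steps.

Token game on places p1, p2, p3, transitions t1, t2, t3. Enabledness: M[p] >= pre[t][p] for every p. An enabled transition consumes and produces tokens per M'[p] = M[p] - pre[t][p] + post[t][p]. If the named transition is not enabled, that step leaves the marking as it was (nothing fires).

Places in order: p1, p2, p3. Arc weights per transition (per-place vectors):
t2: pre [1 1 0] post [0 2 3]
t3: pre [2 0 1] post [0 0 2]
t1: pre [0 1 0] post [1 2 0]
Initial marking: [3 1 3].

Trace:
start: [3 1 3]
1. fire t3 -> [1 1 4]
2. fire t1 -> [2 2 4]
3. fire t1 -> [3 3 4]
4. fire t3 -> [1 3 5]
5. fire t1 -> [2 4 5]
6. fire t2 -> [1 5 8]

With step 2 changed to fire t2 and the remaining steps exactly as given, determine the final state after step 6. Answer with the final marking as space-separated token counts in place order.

(re-executing from step 2 with the substitution; state before step 2: [1 1 4])
2. fire t2 -> [0 2 7]
3. fire t1 -> [1 3 7]
4. fire t3 -> [1 3 7]
5. fire t1 -> [2 4 7]
6. fire t2 -> [1 5 10]

1 5 10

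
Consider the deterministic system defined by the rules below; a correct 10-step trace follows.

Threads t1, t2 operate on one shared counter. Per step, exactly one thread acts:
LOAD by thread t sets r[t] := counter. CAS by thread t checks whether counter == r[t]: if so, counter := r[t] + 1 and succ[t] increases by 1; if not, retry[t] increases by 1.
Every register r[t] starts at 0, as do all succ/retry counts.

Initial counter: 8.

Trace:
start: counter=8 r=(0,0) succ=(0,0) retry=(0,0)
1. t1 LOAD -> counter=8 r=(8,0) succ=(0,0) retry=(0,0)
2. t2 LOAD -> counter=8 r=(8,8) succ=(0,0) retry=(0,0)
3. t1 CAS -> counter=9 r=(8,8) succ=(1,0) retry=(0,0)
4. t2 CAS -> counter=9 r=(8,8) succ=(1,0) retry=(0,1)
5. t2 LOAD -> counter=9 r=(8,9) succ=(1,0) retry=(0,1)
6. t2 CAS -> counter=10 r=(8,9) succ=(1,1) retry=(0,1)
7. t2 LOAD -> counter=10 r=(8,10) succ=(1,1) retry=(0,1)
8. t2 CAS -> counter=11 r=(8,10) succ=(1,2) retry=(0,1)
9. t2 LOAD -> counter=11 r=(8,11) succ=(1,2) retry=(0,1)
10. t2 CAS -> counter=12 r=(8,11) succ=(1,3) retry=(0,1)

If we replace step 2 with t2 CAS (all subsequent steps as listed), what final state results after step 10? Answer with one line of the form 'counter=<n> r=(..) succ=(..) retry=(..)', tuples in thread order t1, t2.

counter=12 r=(8,11) succ=(1,3) retry=(0,2)

(re-executing from step 2 with the substitution; state before step 2: counter=8 r=(8,0) succ=(0,0) retry=(0,0))
2. t2 CAS -> counter=8 r=(8,0) succ=(0,0) retry=(0,1)
3. t1 CAS -> counter=9 r=(8,0) succ=(1,0) retry=(0,1)
4. t2 CAS -> counter=9 r=(8,0) succ=(1,0) retry=(0,2)
5. t2 LOAD -> counter=9 r=(8,9) succ=(1,0) retry=(0,2)
6. t2 CAS -> counter=10 r=(8,9) succ=(1,1) retry=(0,2)
7. t2 LOAD -> counter=10 r=(8,10) succ=(1,1) retry=(0,2)
8. t2 CAS -> counter=11 r=(8,10) succ=(1,2) retry=(0,2)
9. t2 LOAD -> counter=11 r=(8,11) succ=(1,2) retry=(0,2)
10. t2 CAS -> counter=12 r=(8,11) succ=(1,3) retry=(0,2)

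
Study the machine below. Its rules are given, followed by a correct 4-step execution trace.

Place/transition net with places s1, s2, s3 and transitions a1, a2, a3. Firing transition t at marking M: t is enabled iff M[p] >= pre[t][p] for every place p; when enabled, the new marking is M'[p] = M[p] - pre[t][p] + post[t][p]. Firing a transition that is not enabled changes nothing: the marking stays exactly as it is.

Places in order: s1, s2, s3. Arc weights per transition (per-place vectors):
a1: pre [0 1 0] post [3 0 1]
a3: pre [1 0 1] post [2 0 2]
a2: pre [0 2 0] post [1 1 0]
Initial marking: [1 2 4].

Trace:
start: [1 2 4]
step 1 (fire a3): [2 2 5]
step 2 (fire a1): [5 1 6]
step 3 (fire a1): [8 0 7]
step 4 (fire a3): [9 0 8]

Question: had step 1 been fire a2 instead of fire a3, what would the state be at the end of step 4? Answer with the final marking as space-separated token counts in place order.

6 0 6

(re-executing from step 1 with the substitution; state before step 1: [1 2 4])
step 1 (fire a2): [2 1 4]
step 2 (fire a1): [5 0 5]
step 3 (fire a1): [5 0 5]
step 4 (fire a3): [6 0 6]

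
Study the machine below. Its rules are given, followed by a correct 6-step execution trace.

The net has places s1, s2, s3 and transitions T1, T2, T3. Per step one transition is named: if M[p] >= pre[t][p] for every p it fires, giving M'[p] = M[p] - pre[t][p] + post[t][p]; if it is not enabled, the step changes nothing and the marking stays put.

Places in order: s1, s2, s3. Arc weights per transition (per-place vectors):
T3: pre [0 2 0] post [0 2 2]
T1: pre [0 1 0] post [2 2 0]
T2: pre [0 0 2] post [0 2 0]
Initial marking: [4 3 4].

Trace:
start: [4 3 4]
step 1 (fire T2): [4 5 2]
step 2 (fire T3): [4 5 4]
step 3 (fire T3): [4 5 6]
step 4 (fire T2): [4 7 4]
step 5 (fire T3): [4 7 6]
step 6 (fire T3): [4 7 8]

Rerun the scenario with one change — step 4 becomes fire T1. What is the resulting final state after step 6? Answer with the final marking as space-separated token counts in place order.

6 6 10

(re-executing from step 4 with the substitution; state before step 4: [4 5 6])
step 4 (fire T1): [6 6 6]
step 5 (fire T3): [6 6 8]
step 6 (fire T3): [6 6 10]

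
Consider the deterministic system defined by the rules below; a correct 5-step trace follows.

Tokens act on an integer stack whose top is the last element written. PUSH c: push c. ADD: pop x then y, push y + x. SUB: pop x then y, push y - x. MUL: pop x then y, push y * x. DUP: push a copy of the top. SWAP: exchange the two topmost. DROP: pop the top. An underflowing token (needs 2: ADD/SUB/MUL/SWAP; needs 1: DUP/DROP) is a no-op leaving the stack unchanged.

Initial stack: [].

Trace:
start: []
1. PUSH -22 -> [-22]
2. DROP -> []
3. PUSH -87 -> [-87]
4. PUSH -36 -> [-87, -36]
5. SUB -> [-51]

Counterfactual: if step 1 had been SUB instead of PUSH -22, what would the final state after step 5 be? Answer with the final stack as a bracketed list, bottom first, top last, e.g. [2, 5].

[-51]

(re-executing from step 1 with the substitution; state before step 1: [])
1. SUB -> []
2. DROP -> []
3. PUSH -87 -> [-87]
4. PUSH -36 -> [-87, -36]
5. SUB -> [-51]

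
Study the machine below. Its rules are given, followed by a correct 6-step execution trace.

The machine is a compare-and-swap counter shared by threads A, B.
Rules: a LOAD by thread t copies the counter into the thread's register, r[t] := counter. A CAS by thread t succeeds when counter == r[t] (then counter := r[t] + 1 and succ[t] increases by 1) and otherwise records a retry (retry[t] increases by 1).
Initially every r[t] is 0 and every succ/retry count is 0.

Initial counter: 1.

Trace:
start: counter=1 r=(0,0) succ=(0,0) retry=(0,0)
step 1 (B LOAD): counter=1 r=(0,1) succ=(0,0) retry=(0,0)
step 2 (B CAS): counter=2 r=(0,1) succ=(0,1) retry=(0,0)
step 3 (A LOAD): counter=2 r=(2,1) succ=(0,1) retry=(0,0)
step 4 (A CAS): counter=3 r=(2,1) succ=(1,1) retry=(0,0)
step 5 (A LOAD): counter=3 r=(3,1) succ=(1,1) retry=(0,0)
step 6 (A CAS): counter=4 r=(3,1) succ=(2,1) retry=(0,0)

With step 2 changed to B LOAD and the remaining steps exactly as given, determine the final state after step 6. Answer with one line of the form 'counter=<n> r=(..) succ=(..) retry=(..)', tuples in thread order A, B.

counter=3 r=(2,1) succ=(2,0) retry=(0,0)

(re-executing from step 2 with the substitution; state before step 2: counter=1 r=(0,1) succ=(0,0) retry=(0,0))
step 2 (B LOAD): counter=1 r=(0,1) succ=(0,0) retry=(0,0)
step 3 (A LOAD): counter=1 r=(1,1) succ=(0,0) retry=(0,0)
step 4 (A CAS): counter=2 r=(1,1) succ=(1,0) retry=(0,0)
step 5 (A LOAD): counter=2 r=(2,1) succ=(1,0) retry=(0,0)
step 6 (A CAS): counter=3 r=(2,1) succ=(2,0) retry=(0,0)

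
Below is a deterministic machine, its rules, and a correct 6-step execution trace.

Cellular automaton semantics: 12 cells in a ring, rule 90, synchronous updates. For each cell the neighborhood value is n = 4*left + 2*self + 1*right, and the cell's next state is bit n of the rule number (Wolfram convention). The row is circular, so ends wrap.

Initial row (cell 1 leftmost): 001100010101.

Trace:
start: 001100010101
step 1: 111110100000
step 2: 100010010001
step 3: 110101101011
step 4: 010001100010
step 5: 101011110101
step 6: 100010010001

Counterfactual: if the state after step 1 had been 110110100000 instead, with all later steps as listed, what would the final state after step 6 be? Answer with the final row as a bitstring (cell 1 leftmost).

100011000100

state after step 1 := 110110100000
step 2: 110110010001
step 3: 010111101011
step 4: 000100100011
step 5: 101011010111
step 6: 100011000100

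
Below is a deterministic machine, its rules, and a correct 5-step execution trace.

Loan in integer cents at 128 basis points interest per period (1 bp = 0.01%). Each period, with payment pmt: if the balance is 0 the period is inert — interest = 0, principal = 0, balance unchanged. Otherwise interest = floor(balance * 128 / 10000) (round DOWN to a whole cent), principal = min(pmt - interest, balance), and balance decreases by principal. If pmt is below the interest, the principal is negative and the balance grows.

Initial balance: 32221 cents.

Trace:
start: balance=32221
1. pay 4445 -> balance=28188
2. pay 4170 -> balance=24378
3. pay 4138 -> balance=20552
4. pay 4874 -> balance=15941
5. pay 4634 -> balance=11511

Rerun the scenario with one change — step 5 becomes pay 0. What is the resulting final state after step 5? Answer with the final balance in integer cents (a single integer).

16145

(re-executing from step 5 with the substitution; state before step 5: balance=15941)
5. pay 0 -> balance=16145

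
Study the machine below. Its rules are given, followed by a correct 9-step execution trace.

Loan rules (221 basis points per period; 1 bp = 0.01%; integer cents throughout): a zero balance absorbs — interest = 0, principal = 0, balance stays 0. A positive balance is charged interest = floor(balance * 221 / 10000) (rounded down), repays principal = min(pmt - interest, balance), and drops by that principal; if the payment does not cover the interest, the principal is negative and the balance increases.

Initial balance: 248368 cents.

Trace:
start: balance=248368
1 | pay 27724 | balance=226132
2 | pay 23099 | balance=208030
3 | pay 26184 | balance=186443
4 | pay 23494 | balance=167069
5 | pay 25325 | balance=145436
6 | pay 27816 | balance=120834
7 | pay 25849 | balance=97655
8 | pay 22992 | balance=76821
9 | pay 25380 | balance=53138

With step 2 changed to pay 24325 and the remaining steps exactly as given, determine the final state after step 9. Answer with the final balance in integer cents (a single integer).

51707

(re-executing from step 2 with the substitution; state before step 2: balance=226132)
2 | pay 24325 | balance=206804
3 | pay 26184 | balance=185190
4 | pay 23494 | balance=165788
5 | pay 25325 | balance=144126
6 | pay 27816 | balance=119495
7 | pay 25849 | balance=96286
8 | pay 22992 | balance=75421
9 | pay 25380 | balance=51707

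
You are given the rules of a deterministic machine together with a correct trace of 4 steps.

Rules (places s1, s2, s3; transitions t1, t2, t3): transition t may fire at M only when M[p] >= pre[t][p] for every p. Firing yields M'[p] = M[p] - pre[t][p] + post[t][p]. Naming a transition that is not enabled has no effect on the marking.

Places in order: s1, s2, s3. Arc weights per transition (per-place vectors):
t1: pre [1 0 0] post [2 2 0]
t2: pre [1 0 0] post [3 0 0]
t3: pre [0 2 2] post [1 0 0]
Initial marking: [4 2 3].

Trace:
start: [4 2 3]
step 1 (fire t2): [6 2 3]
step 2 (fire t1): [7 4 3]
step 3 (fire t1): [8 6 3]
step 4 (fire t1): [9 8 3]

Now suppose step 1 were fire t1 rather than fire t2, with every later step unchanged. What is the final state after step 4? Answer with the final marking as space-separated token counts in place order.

8 10 3

(re-executing from step 1 with the substitution; state before step 1: [4 2 3])
step 1 (fire t1): [5 4 3]
step 2 (fire t1): [6 6 3]
step 3 (fire t1): [7 8 3]
step 4 (fire t1): [8 10 3]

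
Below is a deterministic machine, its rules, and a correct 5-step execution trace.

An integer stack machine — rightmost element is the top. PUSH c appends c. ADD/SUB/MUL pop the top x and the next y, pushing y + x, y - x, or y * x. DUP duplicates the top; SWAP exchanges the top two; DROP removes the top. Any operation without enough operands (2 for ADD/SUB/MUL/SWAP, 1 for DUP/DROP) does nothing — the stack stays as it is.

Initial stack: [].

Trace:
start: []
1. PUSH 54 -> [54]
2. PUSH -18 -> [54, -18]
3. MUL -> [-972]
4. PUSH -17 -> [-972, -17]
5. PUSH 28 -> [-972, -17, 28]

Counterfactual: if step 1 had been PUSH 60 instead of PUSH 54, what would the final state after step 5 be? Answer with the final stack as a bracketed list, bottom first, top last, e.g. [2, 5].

(re-executing from step 1 with the substitution; state before step 1: [])
1. PUSH 60 -> [60]
2. PUSH -18 -> [60, -18]
3. MUL -> [-1080]
4. PUSH -17 -> [-1080, -17]
5. PUSH 28 -> [-1080, -17, 28]

[-1080, -17, 28]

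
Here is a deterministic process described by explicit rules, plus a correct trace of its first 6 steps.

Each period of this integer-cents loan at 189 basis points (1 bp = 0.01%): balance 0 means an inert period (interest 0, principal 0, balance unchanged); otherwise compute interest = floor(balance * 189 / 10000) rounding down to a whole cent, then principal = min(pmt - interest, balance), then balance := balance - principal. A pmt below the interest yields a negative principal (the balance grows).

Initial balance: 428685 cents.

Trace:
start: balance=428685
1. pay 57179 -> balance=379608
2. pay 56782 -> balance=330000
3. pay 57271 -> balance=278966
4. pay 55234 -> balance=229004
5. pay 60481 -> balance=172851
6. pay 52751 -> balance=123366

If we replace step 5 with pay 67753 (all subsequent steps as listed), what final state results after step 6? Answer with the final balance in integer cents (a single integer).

(re-executing from step 5 with the substitution; state before step 5: balance=229004)
5. pay 67753 -> balance=165579
6. pay 52751 -> balance=115957

115957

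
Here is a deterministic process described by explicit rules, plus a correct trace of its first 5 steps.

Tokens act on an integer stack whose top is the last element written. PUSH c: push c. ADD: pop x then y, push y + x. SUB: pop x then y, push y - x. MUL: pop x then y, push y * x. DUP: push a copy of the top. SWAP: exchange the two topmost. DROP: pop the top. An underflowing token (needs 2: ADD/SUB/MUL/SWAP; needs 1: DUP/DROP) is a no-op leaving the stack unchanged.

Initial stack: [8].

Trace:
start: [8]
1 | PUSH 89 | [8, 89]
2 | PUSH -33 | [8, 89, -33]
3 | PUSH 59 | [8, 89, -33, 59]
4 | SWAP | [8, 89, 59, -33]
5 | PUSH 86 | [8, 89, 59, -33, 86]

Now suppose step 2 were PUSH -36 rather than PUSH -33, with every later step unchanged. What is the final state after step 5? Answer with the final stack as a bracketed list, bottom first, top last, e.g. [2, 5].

[8, 89, 59, -36, 86]

(re-executing from step 2 with the substitution; state before step 2: [8, 89])
2 | PUSH -36 | [8, 89, -36]
3 | PUSH 59 | [8, 89, -36, 59]
4 | SWAP | [8, 89, 59, -36]
5 | PUSH 86 | [8, 89, 59, -36, 86]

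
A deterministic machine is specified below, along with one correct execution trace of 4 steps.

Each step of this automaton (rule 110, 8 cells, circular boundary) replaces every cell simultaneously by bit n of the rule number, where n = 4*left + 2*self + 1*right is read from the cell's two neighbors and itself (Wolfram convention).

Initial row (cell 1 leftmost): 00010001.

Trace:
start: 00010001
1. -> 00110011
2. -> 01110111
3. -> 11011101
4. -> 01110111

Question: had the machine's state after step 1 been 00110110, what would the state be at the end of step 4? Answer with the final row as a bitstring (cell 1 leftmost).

state after step 1 := 00110110
2. -> 01111110
3. -> 11000010
4. -> 11000111

11000111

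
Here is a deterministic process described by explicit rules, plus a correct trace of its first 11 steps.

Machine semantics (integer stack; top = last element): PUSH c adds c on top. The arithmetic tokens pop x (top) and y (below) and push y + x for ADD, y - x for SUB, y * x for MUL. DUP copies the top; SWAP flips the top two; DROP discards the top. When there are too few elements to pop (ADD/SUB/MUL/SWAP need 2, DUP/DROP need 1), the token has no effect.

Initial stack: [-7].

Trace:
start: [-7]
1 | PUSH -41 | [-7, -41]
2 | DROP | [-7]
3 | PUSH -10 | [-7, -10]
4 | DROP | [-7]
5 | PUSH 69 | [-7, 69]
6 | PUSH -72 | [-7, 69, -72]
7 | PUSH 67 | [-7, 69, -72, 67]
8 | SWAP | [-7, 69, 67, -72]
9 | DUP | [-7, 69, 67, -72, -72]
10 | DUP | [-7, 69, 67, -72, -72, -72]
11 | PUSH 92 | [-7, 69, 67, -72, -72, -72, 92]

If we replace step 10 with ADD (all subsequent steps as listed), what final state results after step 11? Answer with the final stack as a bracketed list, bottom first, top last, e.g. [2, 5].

(re-executing from step 10 with the substitution; state before step 10: [-7, 69, 67, -72, -72])
10 | ADD | [-7, 69, 67, -144]
11 | PUSH 92 | [-7, 69, 67, -144, 92]

[-7, 69, 67, -144, 92]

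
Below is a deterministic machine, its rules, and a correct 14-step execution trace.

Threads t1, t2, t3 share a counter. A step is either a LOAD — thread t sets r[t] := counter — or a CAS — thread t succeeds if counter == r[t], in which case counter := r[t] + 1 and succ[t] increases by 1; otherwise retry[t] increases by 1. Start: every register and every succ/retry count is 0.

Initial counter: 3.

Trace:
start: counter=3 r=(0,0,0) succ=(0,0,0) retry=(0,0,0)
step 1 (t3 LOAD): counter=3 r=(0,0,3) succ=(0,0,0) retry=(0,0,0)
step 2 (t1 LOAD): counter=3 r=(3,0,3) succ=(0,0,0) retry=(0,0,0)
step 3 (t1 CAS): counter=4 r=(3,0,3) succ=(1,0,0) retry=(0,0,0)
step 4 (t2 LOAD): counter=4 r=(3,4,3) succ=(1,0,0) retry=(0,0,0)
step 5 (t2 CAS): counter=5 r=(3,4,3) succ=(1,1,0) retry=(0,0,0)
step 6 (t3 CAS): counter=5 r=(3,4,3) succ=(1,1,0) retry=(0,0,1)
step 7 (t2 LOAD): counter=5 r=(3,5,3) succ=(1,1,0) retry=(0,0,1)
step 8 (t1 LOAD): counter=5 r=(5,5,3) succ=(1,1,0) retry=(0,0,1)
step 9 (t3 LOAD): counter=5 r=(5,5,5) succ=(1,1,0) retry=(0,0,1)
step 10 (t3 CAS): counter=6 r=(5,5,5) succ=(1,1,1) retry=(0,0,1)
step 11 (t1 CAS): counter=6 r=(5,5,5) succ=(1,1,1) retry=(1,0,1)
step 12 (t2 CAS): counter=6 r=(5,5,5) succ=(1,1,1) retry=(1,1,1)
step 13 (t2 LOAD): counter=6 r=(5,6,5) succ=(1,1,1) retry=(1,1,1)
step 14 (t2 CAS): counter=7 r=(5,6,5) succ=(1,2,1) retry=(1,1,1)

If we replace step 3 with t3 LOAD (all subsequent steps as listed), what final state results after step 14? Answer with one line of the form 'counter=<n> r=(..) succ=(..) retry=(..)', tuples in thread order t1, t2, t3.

(re-executing from step 3 with the substitution; state before step 3: counter=3 r=(3,0,3) succ=(0,0,0) retry=(0,0,0))
step 3 (t3 LOAD): counter=3 r=(3,0,3) succ=(0,0,0) retry=(0,0,0)
step 4 (t2 LOAD): counter=3 r=(3,3,3) succ=(0,0,0) retry=(0,0,0)
step 5 (t2 CAS): counter=4 r=(3,3,3) succ=(0,1,0) retry=(0,0,0)
step 6 (t3 CAS): counter=4 r=(3,3,3) succ=(0,1,0) retry=(0,0,1)
step 7 (t2 LOAD): counter=4 r=(3,4,3) succ=(0,1,0) retry=(0,0,1)
step 8 (t1 LOAD): counter=4 r=(4,4,3) succ=(0,1,0) retry=(0,0,1)
step 9 (t3 LOAD): counter=4 r=(4,4,4) succ=(0,1,0) retry=(0,0,1)
step 10 (t3 CAS): counter=5 r=(4,4,4) succ=(0,1,1) retry=(0,0,1)
step 11 (t1 CAS): counter=5 r=(4,4,4) succ=(0,1,1) retry=(1,0,1)
step 12 (t2 CAS): counter=5 r=(4,4,4) succ=(0,1,1) retry=(1,1,1)
step 13 (t2 LOAD): counter=5 r=(4,5,4) succ=(0,1,1) retry=(1,1,1)
step 14 (t2 CAS): counter=6 r=(4,5,4) succ=(0,2,1) retry=(1,1,1)

counter=6 r=(4,5,4) succ=(0,2,1) retry=(1,1,1)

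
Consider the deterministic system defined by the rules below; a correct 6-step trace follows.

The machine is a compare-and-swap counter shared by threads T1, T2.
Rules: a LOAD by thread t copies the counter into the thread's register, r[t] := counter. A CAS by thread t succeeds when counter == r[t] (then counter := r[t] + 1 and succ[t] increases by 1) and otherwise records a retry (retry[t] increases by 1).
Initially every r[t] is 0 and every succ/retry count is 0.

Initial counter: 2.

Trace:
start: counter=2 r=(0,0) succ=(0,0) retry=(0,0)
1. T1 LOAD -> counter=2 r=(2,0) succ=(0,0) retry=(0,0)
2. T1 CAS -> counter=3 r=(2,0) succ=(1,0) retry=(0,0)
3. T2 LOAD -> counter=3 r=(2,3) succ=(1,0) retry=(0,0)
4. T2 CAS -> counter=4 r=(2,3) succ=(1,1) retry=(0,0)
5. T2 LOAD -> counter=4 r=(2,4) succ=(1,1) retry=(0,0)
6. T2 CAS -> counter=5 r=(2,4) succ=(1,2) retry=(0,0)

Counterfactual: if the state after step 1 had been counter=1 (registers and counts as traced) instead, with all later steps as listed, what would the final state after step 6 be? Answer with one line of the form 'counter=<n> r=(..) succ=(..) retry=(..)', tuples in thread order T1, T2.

state after step 1 := counter=1 r=(2,0) succ=(0,0) retry=(0,0)
2. T1 CAS -> counter=1 r=(2,0) succ=(0,0) retry=(1,0)
3. T2 LOAD -> counter=1 r=(2,1) succ=(0,0) retry=(1,0)
4. T2 CAS -> counter=2 r=(2,1) succ=(0,1) retry=(1,0)
5. T2 LOAD -> counter=2 r=(2,2) succ=(0,1) retry=(1,0)
6. T2 CAS -> counter=3 r=(2,2) succ=(0,2) retry=(1,0)

counter=3 r=(2,2) succ=(0,2) retry=(1,0)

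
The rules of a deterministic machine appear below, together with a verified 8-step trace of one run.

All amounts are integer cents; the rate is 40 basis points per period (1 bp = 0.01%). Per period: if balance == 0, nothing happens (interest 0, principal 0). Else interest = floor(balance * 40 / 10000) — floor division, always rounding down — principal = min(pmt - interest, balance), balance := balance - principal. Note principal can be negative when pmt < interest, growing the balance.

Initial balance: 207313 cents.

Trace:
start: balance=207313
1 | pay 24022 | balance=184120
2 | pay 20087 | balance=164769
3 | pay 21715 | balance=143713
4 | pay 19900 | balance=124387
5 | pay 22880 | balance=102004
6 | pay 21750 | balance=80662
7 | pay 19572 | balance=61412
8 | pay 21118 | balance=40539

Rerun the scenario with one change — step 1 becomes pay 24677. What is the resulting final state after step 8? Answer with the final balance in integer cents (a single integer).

39864

(re-executing from step 1 with the substitution; state before step 1: balance=207313)
1 | pay 24677 | balance=183465
2 | pay 20087 | balance=164111
3 | pay 21715 | balance=143052
4 | pay 19900 | balance=123724
5 | pay 22880 | balance=101338
6 | pay 21750 | balance=79993
7 | pay 19572 | balance=60740
8 | pay 21118 | balance=39864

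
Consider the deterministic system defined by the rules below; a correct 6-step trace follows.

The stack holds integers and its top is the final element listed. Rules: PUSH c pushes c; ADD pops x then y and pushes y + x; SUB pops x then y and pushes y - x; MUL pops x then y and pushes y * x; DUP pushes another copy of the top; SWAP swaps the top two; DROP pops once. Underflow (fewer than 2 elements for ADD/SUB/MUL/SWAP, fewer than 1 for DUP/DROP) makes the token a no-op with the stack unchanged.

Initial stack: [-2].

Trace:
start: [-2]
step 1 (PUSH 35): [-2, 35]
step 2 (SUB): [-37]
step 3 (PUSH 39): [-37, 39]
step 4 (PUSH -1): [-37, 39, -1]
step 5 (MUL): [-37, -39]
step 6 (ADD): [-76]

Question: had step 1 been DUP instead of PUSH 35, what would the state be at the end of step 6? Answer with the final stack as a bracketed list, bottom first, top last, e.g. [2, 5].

(re-executing from step 1 with the substitution; state before step 1: [-2])
step 1 (DUP): [-2, -2]
step 2 (SUB): [0]
step 3 (PUSH 39): [0, 39]
step 4 (PUSH -1): [0, 39, -1]
step 5 (MUL): [0, -39]
step 6 (ADD): [-39]

[-39]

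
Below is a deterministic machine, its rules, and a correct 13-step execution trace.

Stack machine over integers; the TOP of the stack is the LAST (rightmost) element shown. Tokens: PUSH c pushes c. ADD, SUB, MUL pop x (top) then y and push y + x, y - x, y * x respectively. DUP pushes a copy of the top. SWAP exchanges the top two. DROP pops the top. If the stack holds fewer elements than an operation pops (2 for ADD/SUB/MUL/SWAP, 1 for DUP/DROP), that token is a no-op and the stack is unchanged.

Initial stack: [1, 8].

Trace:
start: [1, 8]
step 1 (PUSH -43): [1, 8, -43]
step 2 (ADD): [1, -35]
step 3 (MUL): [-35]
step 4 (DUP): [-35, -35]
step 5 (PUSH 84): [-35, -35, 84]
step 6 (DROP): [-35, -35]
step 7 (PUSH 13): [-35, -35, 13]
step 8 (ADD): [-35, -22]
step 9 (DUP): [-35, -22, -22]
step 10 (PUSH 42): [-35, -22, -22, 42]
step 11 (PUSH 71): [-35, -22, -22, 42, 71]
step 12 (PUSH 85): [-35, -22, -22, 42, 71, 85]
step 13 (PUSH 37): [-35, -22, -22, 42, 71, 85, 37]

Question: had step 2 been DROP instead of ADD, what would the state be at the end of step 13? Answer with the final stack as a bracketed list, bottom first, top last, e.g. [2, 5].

[8, 21, 21, 42, 71, 85, 37]

(re-executing from step 2 with the substitution; state before step 2: [1, 8, -43])
step 2 (DROP): [1, 8]
step 3 (MUL): [8]
step 4 (DUP): [8, 8]
step 5 (PUSH 84): [8, 8, 84]
step 6 (DROP): [8, 8]
step 7 (PUSH 13): [8, 8, 13]
step 8 (ADD): [8, 21]
step 9 (DUP): [8, 21, 21]
step 10 (PUSH 42): [8, 21, 21, 42]
step 11 (PUSH 71): [8, 21, 21, 42, 71]
step 12 (PUSH 85): [8, 21, 21, 42, 71, 85]
step 13 (PUSH 37): [8, 21, 21, 42, 71, 85, 37]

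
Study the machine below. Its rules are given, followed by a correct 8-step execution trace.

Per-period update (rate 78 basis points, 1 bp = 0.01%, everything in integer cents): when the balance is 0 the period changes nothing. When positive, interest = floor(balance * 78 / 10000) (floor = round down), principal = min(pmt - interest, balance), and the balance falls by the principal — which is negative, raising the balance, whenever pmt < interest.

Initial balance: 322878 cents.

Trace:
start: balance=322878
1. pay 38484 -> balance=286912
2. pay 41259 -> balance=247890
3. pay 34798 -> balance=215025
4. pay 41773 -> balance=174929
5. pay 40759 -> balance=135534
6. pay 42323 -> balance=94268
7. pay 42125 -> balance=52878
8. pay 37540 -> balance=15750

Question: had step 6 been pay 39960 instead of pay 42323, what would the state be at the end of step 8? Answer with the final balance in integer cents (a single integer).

(re-executing from step 6 with the substitution; state before step 6: balance=135534)
6. pay 39960 -> balance=96631
7. pay 42125 -> balance=55259
8. pay 37540 -> balance=18150

18150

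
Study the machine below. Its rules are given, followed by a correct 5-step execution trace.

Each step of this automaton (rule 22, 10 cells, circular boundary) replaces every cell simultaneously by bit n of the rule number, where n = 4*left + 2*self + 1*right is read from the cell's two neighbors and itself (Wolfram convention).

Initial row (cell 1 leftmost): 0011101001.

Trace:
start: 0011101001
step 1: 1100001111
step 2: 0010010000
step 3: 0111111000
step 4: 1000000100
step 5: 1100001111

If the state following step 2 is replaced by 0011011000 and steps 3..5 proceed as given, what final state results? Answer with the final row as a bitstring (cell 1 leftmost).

state after step 2 := 0011011000
step 3: 0100000100
step 4: 1110001110
step 5: 0001010000

0001010000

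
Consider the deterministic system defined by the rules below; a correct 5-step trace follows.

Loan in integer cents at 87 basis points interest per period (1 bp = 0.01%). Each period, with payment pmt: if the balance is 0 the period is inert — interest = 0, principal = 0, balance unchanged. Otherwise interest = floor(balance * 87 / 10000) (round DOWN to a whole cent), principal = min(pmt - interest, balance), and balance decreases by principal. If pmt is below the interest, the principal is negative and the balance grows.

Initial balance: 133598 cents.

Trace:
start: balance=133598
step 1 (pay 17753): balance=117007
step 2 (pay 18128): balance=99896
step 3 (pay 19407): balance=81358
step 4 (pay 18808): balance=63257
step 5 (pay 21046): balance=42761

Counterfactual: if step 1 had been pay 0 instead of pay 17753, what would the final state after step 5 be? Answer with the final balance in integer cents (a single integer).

61139

(re-executing from step 1 with the substitution; state before step 1: balance=133598)
step 1 (pay 0): balance=134760
step 2 (pay 18128): balance=117804
step 3 (pay 19407): balance=99421
step 4 (pay 18808): balance=81477
step 5 (pay 21046): balance=61139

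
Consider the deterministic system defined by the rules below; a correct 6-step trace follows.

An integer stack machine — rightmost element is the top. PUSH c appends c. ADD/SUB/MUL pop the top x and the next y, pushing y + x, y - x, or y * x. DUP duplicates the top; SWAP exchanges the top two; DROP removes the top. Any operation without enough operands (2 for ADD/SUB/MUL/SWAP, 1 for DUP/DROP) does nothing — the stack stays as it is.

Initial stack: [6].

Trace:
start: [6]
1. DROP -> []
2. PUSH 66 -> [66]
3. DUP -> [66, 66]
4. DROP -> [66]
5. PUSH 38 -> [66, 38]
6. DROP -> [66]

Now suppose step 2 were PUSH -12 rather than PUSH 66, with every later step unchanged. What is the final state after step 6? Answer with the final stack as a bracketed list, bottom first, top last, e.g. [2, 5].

[-12]

(re-executing from step 2 with the substitution; state before step 2: [])
2. PUSH -12 -> [-12]
3. DUP -> [-12, -12]
4. DROP -> [-12]
5. PUSH 38 -> [-12, 38]
6. DROP -> [-12]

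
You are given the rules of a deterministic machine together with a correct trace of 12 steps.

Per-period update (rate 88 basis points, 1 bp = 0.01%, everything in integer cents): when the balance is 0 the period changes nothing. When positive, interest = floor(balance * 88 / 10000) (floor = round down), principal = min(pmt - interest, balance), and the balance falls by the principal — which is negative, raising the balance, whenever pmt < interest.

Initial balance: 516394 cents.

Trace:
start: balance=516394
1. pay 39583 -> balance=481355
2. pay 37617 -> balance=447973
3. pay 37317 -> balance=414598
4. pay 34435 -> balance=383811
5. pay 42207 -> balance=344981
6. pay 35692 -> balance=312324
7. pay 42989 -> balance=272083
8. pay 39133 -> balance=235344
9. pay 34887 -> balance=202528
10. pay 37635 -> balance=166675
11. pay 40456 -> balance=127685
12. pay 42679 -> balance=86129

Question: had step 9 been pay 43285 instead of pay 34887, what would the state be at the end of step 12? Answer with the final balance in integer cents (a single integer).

77508

(re-executing from step 9 with the substitution; state before step 9: balance=235344)
9. pay 43285 -> balance=194130
10. pay 37635 -> balance=158203
11. pay 40456 -> balance=119139
12. pay 42679 -> balance=77508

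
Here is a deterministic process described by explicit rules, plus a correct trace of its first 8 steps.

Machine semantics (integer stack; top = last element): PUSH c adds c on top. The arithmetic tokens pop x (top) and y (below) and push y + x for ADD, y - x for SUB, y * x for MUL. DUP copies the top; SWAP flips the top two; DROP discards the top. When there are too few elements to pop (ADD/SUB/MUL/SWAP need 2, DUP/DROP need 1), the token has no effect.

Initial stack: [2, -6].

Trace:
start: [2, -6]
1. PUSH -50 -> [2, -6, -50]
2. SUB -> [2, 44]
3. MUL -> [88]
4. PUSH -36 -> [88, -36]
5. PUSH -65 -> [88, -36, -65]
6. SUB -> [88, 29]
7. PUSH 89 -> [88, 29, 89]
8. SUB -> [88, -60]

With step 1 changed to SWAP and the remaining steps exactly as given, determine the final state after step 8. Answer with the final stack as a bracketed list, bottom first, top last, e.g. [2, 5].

(re-executing from step 1 with the substitution; state before step 1: [2, -6])
1. SWAP -> [-6, 2]
2. SUB -> [-8]
3. MUL -> [-8]
4. PUSH -36 -> [-8, -36]
5. PUSH -65 -> [-8, -36, -65]
6. SUB -> [-8, 29]
7. PUSH 89 -> [-8, 29, 89]
8. SUB -> [-8, -60]

[-8, -60]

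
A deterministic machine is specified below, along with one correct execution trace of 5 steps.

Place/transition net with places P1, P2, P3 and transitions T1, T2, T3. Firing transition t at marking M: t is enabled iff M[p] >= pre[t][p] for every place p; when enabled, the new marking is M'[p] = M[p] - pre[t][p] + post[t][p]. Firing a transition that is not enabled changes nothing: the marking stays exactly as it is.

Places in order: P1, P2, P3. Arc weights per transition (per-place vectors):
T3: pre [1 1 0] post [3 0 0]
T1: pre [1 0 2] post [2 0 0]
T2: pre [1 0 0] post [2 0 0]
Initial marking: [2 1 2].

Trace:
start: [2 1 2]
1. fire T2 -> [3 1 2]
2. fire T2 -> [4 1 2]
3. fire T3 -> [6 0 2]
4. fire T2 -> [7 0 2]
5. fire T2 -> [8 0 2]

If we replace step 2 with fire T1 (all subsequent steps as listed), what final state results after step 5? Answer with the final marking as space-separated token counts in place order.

8 0 0

(re-executing from step 2 with the substitution; state before step 2: [3 1 2])
2. fire T1 -> [4 1 0]
3. fire T3 -> [6 0 0]
4. fire T2 -> [7 0 0]
5. fire T2 -> [8 0 0]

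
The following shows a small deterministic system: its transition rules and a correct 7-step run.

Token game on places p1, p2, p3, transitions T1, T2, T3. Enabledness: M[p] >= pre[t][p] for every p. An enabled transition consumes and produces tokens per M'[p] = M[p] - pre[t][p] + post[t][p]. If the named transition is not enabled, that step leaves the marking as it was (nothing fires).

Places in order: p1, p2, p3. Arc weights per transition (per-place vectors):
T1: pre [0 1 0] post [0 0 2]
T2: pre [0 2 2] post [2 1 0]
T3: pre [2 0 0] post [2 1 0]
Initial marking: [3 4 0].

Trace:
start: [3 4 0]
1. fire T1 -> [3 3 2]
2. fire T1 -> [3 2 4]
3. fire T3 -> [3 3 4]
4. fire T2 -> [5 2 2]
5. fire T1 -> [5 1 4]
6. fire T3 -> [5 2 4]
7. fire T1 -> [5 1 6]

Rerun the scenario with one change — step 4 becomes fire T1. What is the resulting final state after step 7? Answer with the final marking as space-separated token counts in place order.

3 1 10

(re-executing from step 4 with the substitution; state before step 4: [3 3 4])
4. fire T1 -> [3 2 6]
5. fire T1 -> [3 1 8]
6. fire T3 -> [3 2 8]
7. fire T1 -> [3 1 10]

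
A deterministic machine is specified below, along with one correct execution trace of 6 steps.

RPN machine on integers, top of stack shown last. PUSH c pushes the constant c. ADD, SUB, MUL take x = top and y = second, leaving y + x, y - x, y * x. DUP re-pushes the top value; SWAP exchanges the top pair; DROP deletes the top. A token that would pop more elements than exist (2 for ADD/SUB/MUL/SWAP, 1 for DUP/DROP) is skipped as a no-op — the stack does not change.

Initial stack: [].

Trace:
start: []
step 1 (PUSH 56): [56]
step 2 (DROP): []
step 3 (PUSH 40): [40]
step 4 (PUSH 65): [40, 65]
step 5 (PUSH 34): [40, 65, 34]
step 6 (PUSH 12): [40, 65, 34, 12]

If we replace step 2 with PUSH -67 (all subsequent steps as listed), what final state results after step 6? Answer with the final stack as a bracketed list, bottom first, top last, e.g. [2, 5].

(re-executing from step 2 with the substitution; state before step 2: [56])
step 2 (PUSH -67): [56, -67]
step 3 (PUSH 40): [56, -67, 40]
step 4 (PUSH 65): [56, -67, 40, 65]
step 5 (PUSH 34): [56, -67, 40, 65, 34]
step 6 (PUSH 12): [56, -67, 40, 65, 34, 12]

[56, -67, 40, 65, 34, 12]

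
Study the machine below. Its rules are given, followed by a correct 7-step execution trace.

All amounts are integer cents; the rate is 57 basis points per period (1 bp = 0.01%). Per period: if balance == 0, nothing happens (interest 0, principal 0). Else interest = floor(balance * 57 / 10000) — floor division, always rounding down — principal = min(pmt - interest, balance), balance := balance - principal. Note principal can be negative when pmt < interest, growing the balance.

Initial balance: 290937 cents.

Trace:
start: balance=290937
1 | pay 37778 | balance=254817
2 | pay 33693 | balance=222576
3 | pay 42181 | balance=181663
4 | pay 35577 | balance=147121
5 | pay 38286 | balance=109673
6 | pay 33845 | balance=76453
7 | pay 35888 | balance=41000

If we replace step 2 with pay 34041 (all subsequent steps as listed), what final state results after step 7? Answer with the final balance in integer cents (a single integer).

(re-executing from step 2 with the substitution; state before step 2: balance=254817)
2 | pay 34041 | balance=222228
3 | pay 42181 | balance=181313
4 | pay 35577 | balance=146769
5 | pay 38286 | balance=109319
6 | pay 33845 | balance=76097
7 | pay 35888 | balance=40642

40642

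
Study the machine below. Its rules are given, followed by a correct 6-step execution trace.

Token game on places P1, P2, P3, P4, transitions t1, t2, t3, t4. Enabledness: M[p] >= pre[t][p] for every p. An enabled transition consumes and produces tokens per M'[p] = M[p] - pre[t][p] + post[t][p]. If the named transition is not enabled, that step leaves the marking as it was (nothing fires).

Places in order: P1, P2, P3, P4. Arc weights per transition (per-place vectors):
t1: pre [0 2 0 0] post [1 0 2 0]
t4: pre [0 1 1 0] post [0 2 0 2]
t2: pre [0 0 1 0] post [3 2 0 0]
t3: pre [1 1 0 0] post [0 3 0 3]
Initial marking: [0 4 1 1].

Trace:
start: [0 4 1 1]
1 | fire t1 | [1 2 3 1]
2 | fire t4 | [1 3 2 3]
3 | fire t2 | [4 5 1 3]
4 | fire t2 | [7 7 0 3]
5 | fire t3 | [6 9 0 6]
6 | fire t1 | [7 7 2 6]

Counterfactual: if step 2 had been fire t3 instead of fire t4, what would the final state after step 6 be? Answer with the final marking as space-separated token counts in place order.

(re-executing from step 2 with the substitution; state before step 2: [1 2 3 1])
2 | fire t3 | [0 4 3 4]
3 | fire t2 | [3 6 2 4]
4 | fire t2 | [6 8 1 4]
5 | fire t3 | [5 10 1 7]
6 | fire t1 | [6 8 3 7]

6 8 3 7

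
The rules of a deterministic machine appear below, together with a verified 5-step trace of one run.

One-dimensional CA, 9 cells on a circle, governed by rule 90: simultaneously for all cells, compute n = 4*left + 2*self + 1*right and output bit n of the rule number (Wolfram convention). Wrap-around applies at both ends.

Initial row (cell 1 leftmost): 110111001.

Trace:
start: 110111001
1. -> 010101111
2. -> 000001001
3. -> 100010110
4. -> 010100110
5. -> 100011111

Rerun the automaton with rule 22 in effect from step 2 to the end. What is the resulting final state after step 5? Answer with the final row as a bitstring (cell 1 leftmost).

(re-executing steps 2..5 under rule 22; state before step 2: 010101111)
2. -> 010100000
3. -> 110110000
4. -> 000001001
5. -> 100011111

100011111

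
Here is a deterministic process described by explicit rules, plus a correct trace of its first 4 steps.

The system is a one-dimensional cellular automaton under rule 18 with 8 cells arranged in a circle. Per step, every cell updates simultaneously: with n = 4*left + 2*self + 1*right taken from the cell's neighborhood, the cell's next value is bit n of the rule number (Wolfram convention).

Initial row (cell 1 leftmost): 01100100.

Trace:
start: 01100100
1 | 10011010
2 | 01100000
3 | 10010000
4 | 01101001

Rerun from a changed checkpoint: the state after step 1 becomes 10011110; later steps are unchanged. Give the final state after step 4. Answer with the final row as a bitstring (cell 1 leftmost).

state after step 1 := 10011110
2 | 01100000
3 | 10010000
4 | 01101001

01101001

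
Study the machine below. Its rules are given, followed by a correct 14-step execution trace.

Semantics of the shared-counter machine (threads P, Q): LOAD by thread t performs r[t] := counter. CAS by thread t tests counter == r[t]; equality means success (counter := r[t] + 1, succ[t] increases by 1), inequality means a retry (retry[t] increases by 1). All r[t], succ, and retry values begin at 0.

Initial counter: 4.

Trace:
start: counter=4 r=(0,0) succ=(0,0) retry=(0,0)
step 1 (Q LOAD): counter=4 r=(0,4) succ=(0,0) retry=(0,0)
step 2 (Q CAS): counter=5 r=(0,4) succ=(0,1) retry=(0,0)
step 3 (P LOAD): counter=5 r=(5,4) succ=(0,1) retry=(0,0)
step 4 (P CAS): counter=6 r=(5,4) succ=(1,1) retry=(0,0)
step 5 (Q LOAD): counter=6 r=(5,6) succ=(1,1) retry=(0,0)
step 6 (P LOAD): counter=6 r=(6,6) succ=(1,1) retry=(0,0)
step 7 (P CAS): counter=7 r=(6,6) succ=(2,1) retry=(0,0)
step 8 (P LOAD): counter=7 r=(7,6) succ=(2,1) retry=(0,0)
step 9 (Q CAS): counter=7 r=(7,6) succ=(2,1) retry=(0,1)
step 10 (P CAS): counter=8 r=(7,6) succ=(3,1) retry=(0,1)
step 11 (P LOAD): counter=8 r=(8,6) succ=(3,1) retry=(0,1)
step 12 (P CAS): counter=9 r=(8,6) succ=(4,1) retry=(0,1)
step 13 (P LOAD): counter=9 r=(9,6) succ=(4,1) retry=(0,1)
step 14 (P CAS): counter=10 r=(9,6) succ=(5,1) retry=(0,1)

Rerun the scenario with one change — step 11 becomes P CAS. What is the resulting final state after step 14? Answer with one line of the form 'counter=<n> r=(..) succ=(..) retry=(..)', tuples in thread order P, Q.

counter=9 r=(8,6) succ=(4,1) retry=(2,1)

(re-executing from step 11 with the substitution; state before step 11: counter=8 r=(7,6) succ=(3,1) retry=(0,1))
step 11 (P CAS): counter=8 r=(7,6) succ=(3,1) retry=(1,1)
step 12 (P CAS): counter=8 r=(7,6) succ=(3,1) retry=(2,1)
step 13 (P LOAD): counter=8 r=(8,6) succ=(3,1) retry=(2,1)
step 14 (P CAS): counter=9 r=(8,6) succ=(4,1) retry=(2,1)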